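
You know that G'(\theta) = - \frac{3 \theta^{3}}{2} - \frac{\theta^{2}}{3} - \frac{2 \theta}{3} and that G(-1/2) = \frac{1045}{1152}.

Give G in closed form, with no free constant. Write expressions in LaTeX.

G(\theta) = - \frac{3 \theta^{4}}{8} - \frac{\theta^{3}}{9} - \frac{\theta^{2}}{3} + 1

The integrand splits into summands that can be handled one at a time.
A general antiderivative is - \frac{3 \theta^{4}}{8} - \frac{\theta^{3}}{9} - \frac{\theta^{2}}{3} + C.
The condition gives C = \frac{1045}{1152} - (- \frac{107}{1152}) = 1.
So G(\theta) = - \frac{3 \theta^{4}}{8} - \frac{\theta^{3}}{9} - \frac{\theta^{2}}{3} + 1.
Check: d/d\theta[- \frac{3 \theta^{4}}{8} - \frac{\theta^{3}}{9} - \frac{\theta^{2}}{3} + 1] = - \frac{3 \theta^{3}}{2} - \frac{\theta^{2}}{3} - \frac{2 \theta}{3} = G'(\theta).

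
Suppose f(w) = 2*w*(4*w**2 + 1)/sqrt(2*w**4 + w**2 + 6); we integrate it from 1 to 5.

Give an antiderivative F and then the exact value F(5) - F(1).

Antiderivative: F(w) = 2*sqrt(2*w**4 + w**2 + 6); value = -6 + 2*sqrt(1281)

The substitution u = 2*w**4 + w**2 + 6 works: f is exactly (dF/du)*(du/dw) for that inner function.
F(w) = 2*sqrt(2*w**4 + w**2 + 6) is an antiderivative of f.
Check: d/dw[2*sqrt(2*w**4 + w**2 + 6)] = (8*w**3 + 2*w)/sqrt(2*w**4 + w**2 + 6), which equals f(w).
F(5) = 2*sqrt(1281); F(1) = 6.
Integral = F(5) - F(1) = -6 + 2*sqrt(1281).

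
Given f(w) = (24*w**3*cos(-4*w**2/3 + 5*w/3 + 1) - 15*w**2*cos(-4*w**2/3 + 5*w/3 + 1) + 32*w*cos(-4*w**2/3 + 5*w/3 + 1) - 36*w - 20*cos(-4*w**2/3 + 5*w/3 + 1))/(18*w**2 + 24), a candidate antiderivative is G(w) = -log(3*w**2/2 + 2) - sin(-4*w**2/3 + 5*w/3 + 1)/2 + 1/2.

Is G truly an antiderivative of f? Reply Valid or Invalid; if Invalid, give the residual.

d/dw[G] = (24*w**3*cos(-4*w**2/3 + 5*w/3 + 1) - 15*w**2*cos(-4*w**2/3 + 5*w/3 + 1) + 32*w*cos(-4*w**2/3 + 5*w/3 + 1) - 36*w - 20*cos(-4*w**2/3 + 5*w/3 + 1))/(18*w**2 + 24)
This equals f(w) exactly, so the claim holds.

Valid. The derivative of G reproduces f.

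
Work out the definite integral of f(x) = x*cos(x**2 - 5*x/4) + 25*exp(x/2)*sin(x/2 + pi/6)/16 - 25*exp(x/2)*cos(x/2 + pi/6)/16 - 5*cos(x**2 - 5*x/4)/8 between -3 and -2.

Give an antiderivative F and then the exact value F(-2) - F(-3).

The integrand splits into summands that can be handled one at a time.
F(x) = -25*exp(x/2)*cos(x/2 + pi/6)/8 + sin(x**2 - 5*x/4)/2 is an antiderivative of f.
Check: d/dx[-25*exp(x/2)*cos(x/2 + pi/6)/8 + sin(x**2 - 5*x/4)/2] = x*cos(x**2 - 5*x/4) + 25*exp(x/2)*sin(x/2 + pi/6)/16 - 25*exp(x/2)*cos(x/2 + pi/6)/16 - 5*cos(x**2 - 5*x/4)/8 = f(x).
F(-2) = -25*exp(-1)*sin(1 + pi/3)/8 + sin(13/2)/2; F(-3) = -25*exp(-3/2)*sin(pi/3 + 3/2)/8 + sin(51/4)/2.
Integral = F(-2) - F(-3) = -25*exp(-1)*sin(1 + pi/3)/8 - sin(51/4)/2 + sin(13/2)/2 + 25*exp(-3/2)*sin(pi/3 + 3/2)/8.

Antiderivative: F(x) = -25*exp(x/2)*cos(x/2 + pi/6)/8 + sin(x**2 - 5*x/4)/2; value = -25*exp(-1)*sin(1 + pi/3)/8 - sin(51/4)/2 + sin(13/2)/2 + 25*exp(-3/2)*sin(pi/3 + 3/2)/8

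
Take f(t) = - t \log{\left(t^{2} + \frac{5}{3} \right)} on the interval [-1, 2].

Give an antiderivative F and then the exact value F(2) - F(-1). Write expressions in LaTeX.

Differentiate the proposed F(t) back; it has to land on f(t) exactly.
F(t) = \frac{- 3 t^{2} \log{\left(t^{2} + \frac{5}{3} \right)} + 3 t^{2} - 5 \log{\left(3 t^{2} + 5 \right)}}{6} is an antiderivative of f.
Check: d/dt[\frac{- 3 t^{2} \log{\left(t^{2} + \frac{5}{3} \right)} + 3 t^{2} - 5 \log{\left(3 t^{2} + 5 \right)}}{6}] = - t \log{\left(t^{2} + \frac{5}{3} \right)} = f(t).
F(2) = - 2 \log{\left(\frac{17}{3} \right)} - \frac{5 \log{\left(17 \right)}}{6} + 2; F(-1) = - \frac{5 \log{\left(8 \right)}}{6} - \frac{\log{\left(\frac{8}{3} \right)}}{2} + \frac{1}{2}.
Integral = F(2) - F(-1) = - 2 \log{\left(\frac{17}{3} \right)} - \frac{5 \log{\left(17 \right)}}{6} + \frac{\log{\left(\frac{8}{3} \right)}}{2} + \frac{3}{2} + \frac{5 \log{\left(8 \right)}}{6}.

Antiderivative: F(t) = \frac{- 3 t^{2} \log{\left(t^{2} + \frac{5}{3} \right)} + 3 t^{2} - 5 \log{\left(3 t^{2} + 5 \right)}}{6}; value = - 2 \log{\left(\frac{17}{3} \right)} - \frac{5 \log{\left(17 \right)}}{6} + \frac{\log{\left(\frac{8}{3} \right)}}{2} + \frac{3}{2} + \frac{5 \log{\left(8 \right)}}{6}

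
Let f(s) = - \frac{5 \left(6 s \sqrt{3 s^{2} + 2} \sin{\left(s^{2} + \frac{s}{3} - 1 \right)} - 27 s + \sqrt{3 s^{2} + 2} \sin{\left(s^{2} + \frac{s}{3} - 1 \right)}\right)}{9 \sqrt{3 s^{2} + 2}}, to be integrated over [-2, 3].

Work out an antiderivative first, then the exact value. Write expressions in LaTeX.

Differentiate the proposed F(s) back; it has to land on f(s) exactly.
F(s) = 5 \sqrt{3 s^{2} + 2} + \frac{5 \cos{\left(s^{2} + \frac{s}{3} - 1 \right)}}{3} is an antiderivative of f.
Check: d/ds[5 \sqrt{3 s^{2} + 2} + \frac{5 \cos{\left(s^{2} + \frac{s}{3} - 1 \right)}}{3}] = \frac{- 30 s \sqrt{3 s^{2} + 2} \sin{\left(s^{2} + \frac{s}{3} - 1 \right)} + 135 s - 5 \sqrt{3 s^{2} + 2} \sin{\left(s^{2} + \frac{s}{3} - 1 \right)}}{9 \sqrt{3 s^{2} + 2}}, which equals f(s).
F(3) = \frac{5 \cos{\left(9 \right)}}{3} + 5 \sqrt{29}; F(-2) = \frac{5 \cos{\left(\frac{7}{3} \right)}}{3} + 5 \sqrt{14}.
Integral = F(3) - F(-2) = - 5 \sqrt{14} + \frac{5 \cos{\left(9 \right)}}{3} - \frac{5 \cos{\left(\frac{7}{3} \right)}}{3} + 5 \sqrt{29}.

Antiderivative: F(s) = 5 \sqrt{3 s^{2} + 2} + \frac{5 \cos{\left(s^{2} + \frac{s}{3} - 1 \right)}}{3}; value = - 5 \sqrt{14} + \frac{5 \cos{\left(9 \right)}}{3} - \frac{5 \cos{\left(\frac{7}{3} \right)}}{3} + 5 \sqrt{29}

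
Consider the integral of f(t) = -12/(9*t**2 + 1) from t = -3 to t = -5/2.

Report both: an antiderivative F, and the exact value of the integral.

Any candidate F(t) must reproduce f(t) exactly when differentiated.
F(t) = -4*atan(3*t) is an antiderivative of f.
Check: d/dt[-4*atan(3*t)] = -12/(9*t**2 + 1) = f(t).
F(-5/2) = 4*atan(15/2); F(-3) = 4*atan(9).
Integral = F(-5/2) - F(-3) = -4*atan(9) + 4*atan(15/2).

Antiderivative: F(t) = -4*atan(3*t); value = -4*atan(9) + 4*atan(15/2)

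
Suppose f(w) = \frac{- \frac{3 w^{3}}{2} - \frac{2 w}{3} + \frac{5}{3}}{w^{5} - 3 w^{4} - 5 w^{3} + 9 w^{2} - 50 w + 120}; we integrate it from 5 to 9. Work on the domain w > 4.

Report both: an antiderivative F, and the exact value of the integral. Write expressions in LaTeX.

Factor the denominator (6 \left(w - 4\right) \left(w - 2\right) \left(w + 3\right) \left(w^{2} + 5\right)) and decompose: f = \frac{583 w - 895}{5292 \left(w^{2} + 5\right)} + \frac{53}{588 \left(w + 3\right)} + \frac{7}{54 \left(w - 2\right)} - \frac{97}{294 \left(w - 4\right)}; each piece integrates to a log, atan, or power term.
F(w) = \frac{- 3492 \log{\left(w - 4 \right)} + 1372 \log{\left(w - 2 \right)} + 954 \log{\left(w + 3 \right)} + 583 \log{\left(w^{2} + 5 \right)} - 358 \sqrt{5} \operatorname{atan}{\left(\frac{\sqrt{5} w}{5} \right)}}{10584} is an antiderivative of f.
Check: d/dw[\frac{- 3492 \log{\left(w - 4 \right)} + 1372 \log{\left(w - 2 \right)} + 954 \log{\left(w + 3 \right)} + 583 \log{\left(w^{2} + 5 \right)} - 358 \sqrt{5} \operatorname{atan}{\left(\frac{\sqrt{5} w}{5} \right)}}{10584}] = \frac{- 9 w^{3} - 4 w + 10}{6 w^{5} - 18 w^{4} - 30 w^{3} + 54 w^{2} - 300 w + 720}, which equals f(w).
F(9) = - \frac{97 \log{\left(5 \right)}}{294} - \frac{179 \sqrt{5} \operatorname{atan}{\left(\frac{9 \sqrt{5}}{5} \right)}}{5292} + \frac{53 \log{\left(12 \right)}}{588} + \frac{583 \log{\left(86 \right)}}{10584} + \frac{7 \log{\left(7 \right)}}{54}; F(5) = - \frac{179 \sqrt{5} \operatorname{atan}{\left(\sqrt{5} \right)}}{5292} + \frac{7 \log{\left(3 \right)}}{54} + \frac{583 \log{\left(30 \right)}}{10584} + \frac{53 \log{\left(8 \right)}}{588}.
Integral = F(9) - F(5) = - \frac{97 \log{\left(5 \right)}}{294} - \frac{53 \log{\left(8 \right)}}{588} - \frac{583 \log{\left(30 \right)}}{10584} - \frac{7 \log{\left(3 \right)}}{54} - \frac{179 \sqrt{5} \operatorname{atan}{\left(\frac{9 \sqrt{5}}{5} \right)}}{5292} + \frac{179 \sqrt{5} \operatorname{atan}{\left(\sqrt{5} \right)}}{5292} + \frac{53 \log{\left(12 \right)}}{588} + \frac{583 \log{\left(86 \right)}}{10584} + \frac{7 \log{\left(7 \right)}}{54}.

Antiderivative: F(w) = \frac{- 3492 \log{\left(w - 4 \right)} + 1372 \log{\left(w - 2 \right)} + 954 \log{\left(w + 3 \right)} + 583 \log{\left(w^{2} + 5 \right)} - 358 \sqrt{5} \operatorname{atan}{\left(\frac{\sqrt{5} w}{5} \right)}}{10584}; value = - \frac{97 \log{\left(5 \right)}}{294} - \frac{53 \log{\left(8 \right)}}{588} - \frac{583 \log{\left(30 \right)}}{10584} - \frac{7 \log{\left(3 \right)}}{54} - \frac{179 \sqrt{5} \operatorname{atan}{\left(\frac{9 \sqrt{5}}{5} \right)}}{5292} + \frac{179 \sqrt{5} \operatorname{atan}{\left(\sqrt{5} \right)}}{5292} + \frac{53 \log{\left(12 \right)}}{588} + \frac{583 \log{\left(86 \right)}}{10584} + \frac{7 \log{\left(7 \right)}}{54}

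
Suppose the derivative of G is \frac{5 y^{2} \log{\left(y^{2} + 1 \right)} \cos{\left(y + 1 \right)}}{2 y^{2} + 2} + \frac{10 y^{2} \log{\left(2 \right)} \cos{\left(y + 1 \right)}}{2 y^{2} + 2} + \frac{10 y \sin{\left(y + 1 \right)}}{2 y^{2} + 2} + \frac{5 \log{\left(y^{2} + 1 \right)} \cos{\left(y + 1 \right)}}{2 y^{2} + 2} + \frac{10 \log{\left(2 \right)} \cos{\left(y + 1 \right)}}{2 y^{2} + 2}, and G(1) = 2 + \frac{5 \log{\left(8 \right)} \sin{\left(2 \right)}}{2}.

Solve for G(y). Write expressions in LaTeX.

G(y) = \frac{5 \log{\left(4 y^{2} + 4 \right)} \sin{\left(y + 1 \right)}}{2} + 2

G'(y) has the shape u'v + uv' for u = \frac{5 \log{\left(4 y^{2} + 4 \right)}}{2} and v = \sin{\left(y + 1 \right)} — it is the derivative of the product u*v.
A general antiderivative is \frac{5 \log{\left(4 y^{2} + 4 \right)} \sin{\left(y + 1 \right)}}{2} + C.
The condition gives C = 2 + \frac{5 \log{\left(8 \right)} \sin{\left(2 \right)}}{2} - (\frac{5 \log{\left(8 \right)} \sin{\left(2 \right)}}{2}) = 2.
So G(y) = \frac{5 \log{\left(4 y^{2} + 4 \right)} \sin{\left(y + 1 \right)}}{2} + 2.
Check: d/dy[\frac{5 \log{\left(4 y^{2} + 4 \right)} \sin{\left(y + 1 \right)}}{2} + 2] = \frac{5 y^{2} \log{\left(y^{2} + 1 \right)} \cos{\left(y + 1 \right)} + 10 y^{2} \log{\left(2 \right)} \cos{\left(y + 1 \right)} + 10 y \sin{\left(y + 1 \right)} + 5 \log{\left(y^{2} + 1 \right)} \cos{\left(y + 1 \right)} + 10 \log{\left(2 \right)} \cos{\left(y + 1 \right)}}{2 y^{2} + 2}, which equals G'(y).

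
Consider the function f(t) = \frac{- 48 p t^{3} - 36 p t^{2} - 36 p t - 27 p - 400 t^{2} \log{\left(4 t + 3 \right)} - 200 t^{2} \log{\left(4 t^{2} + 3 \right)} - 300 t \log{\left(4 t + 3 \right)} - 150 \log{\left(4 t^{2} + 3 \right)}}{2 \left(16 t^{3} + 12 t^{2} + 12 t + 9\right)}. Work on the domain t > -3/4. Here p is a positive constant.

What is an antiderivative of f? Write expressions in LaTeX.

Recover f(t) by differentiating a candidate F(t); any mismatch rules it out.
Check: d/dt[- \frac{3 p t}{2} - \frac{25 \log{\left(4 t + 3 \right)} \log{\left(4 t^{2} + 3 \right)}}{4}] = \frac{- 48 p t^{3} - 36 p t^{2} - 36 p t - 27 p - 400 t^{2} \log{\left(4 t + 3 \right)} - 200 t^{2} \log{\left(4 t^{2} + 3 \right)} - 300 t \log{\left(4 t + 3 \right)} - 150 \log{\left(4 t^{2} + 3 \right)}}{32 t^{3} + 24 t^{2} + 24 t + 18}, which equals f(t).

An antiderivative is F(t) = - \frac{3 p t}{2} - \frac{25 \log{\left(4 t + 3 \right)} \log{\left(4 t^{2} + 3 \right)}}{4}.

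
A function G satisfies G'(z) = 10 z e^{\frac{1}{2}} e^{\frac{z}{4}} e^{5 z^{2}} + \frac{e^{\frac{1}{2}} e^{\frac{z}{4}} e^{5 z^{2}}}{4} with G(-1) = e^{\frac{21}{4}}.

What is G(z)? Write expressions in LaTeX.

The substitution u = 5 z^{2} + \frac{z}{4} + \frac{1}{2} works: G'(z) is exactly (dG/du)*(du/dz) for that inner function.
A general antiderivative is e^{5 z^{2} + \frac{z}{4} + \frac{1}{2}} + C.
The condition gives C = e^{\frac{21}{4}} - (e^{\frac{21}{4}}) = 0.
So G(z) = e^{5 z^{2} + \frac{z}{4} + \frac{1}{2}}.
Check: d/dz[e^{5 z^{2} + \frac{z}{4} + \frac{1}{2}}] = 10 z e^{\frac{1}{2}} e^{\frac{z}{4}} e^{5 z^{2}} + \frac{e^{\frac{1}{2}} e^{\frac{z}{4}} e^{5 z^{2}}}{4} = G'(z).

G(z) = e^{5 z^{2} + \frac{z}{4} + \frac{1}{2}}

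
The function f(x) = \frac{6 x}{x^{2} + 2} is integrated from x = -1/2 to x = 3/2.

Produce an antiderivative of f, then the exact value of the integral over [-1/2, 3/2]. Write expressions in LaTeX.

Antiderivative: F(x) = 3 \log{\left(2 x^{2} + 4 \right)}; value = - 3 \log{\left(\frac{9}{2} \right)} + 3 \log{\left(\frac{17}{2} \right)}

f matches the chain-rule pattern g'(h)*h' with inner function h(x) = 2 x^{2} + 4; substituting u = h(x) collapses the integral.
F(x) = 3 \log{\left(2 x^{2} + 4 \right)} is an antiderivative of f.
Check: d/dx[3 \log{\left(2 x^{2} + 4 \right)}] = \frac{6 x}{x^{2} + 2} = f(x).
F(3/2) = 3 \log{\left(\frac{17}{2} \right)}; F(-1/2) = 3 \log{\left(\frac{9}{2} \right)}.
Integral = F(3/2) - F(-1/2) = - 3 \log{\left(\frac{9}{2} \right)} + 3 \log{\left(\frac{17}{2} \right)}.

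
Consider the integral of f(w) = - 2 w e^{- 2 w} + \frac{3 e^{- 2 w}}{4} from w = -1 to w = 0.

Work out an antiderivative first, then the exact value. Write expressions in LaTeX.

Recognize the product-rule pattern: f = u'v + uv' with u = w + \frac{1}{8}, v = e^{- 2 w}, so integration by parts undoes it.
F(w) = \frac{\left(8 w + 1\right) e^{- 2 w}}{8} is an antiderivative of f.
Check: d/dw[\frac{\left(8 w + 1\right) e^{- 2 w}}{8}] = \frac{\left(3 - 8 w\right) e^{- 2 w}}{4}, which equals f(w).
F(0) = \frac{1}{8}; F(-1) = - \frac{7 e^{2}}{8}.
Integral = F(0) - F(-1) = \frac{1}{8} + \frac{7 e^{2}}{8}.

Antiderivative: F(w) = \frac{\left(8 w + 1\right) e^{- 2 w}}{8}; value = \frac{1}{8} + \frac{7 e^{2}}{8}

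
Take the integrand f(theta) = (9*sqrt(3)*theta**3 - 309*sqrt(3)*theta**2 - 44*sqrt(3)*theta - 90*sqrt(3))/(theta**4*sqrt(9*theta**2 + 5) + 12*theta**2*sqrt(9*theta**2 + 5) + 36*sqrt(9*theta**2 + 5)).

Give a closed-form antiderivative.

An antiderivative is F(theta) = (-9*theta*sqrt(9*theta**2 + 5) - 3*sqrt(9*theta**2 + 5))/(sqrt(3)*theta**2 + 6*sqrt(3)).

Since d/dtheta undoes antidifferentiation here, F'(theta) = f(theta) is required of F(theta).
Check: d/dtheta[(-9*theta*sqrt(9*theta**2 + 5) - 3*sqrt(9*theta**2 + 5))/(sqrt(3)*theta**2 + 6*sqrt(3))] = (9*sqrt(3)*theta**3 - 309*sqrt(3)*theta**2 - 44*sqrt(3)*theta - 90*sqrt(3))/(theta**4*sqrt(9*theta**2 + 5) + 12*theta**2*sqrt(9*theta**2 + 5) + 36*sqrt(9*theta**2 + 5)) = f(theta).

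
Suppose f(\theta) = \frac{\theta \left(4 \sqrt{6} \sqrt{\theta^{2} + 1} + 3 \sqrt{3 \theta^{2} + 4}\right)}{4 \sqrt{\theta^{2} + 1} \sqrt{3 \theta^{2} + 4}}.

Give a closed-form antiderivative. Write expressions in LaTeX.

An antiderivative is F(\theta) = \frac{9 \sqrt{\theta^{2} + 1} + 4 \sqrt{6} \sqrt{3 \theta^{2} + 4}}{12}.

Check any antiderivative F(\theta) by computing F'(\theta) and comparing it with f(\theta).
Check: d/d\theta[\frac{9 \sqrt{\theta^{2} + 1} + 4 \sqrt{6} \sqrt{3 \theta^{2} + 4}}{12}] = \frac{4 \sqrt{6} \theta \sqrt{\theta^{2} + 1} + 3 \theta \sqrt{3 \theta^{2} + 4}}{4 \sqrt{\theta^{2} + 1} \sqrt{3 \theta^{2} + 4}}, which equals f(\theta).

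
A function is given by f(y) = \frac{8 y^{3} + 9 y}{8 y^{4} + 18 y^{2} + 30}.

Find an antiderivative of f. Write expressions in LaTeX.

An antiderivative is F(y) = \frac{\log{\left(\frac{2 y^{4}}{3} + \frac{3 y^{2}}{2} + \frac{5}{2} \right)}}{4}.

f matches the chain-rule pattern g'(h)*h' with inner function h(y) = \frac{2 y^{4}}{3} + \frac{3 y^{2}}{2} + \frac{5}{2}; substituting u = h(y) collapses the integral.
Check: d/dy[\frac{\log{\left(\frac{2 y^{4}}{3} + \frac{3 y^{2}}{2} + \frac{5}{2} \right)}}{4}] = \frac{8 y^{3} + 9 y}{8 y^{4} + 18 y^{2} + 30} = f(y).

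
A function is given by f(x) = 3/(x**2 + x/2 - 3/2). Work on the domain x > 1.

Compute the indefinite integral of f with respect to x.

F(x) = 6*log(x - 1)/5 - 6*log(x + 3/2)/5 + C

Factor the denominator ((x - 1)*(2*x + 3)) and decompose: f = -12/(5*(2*x + 3)) + 6/(5*(x - 1)); each piece integrates to a log, atan, or power term.
Check: d/dx[6*log(x - 1)/5 - 6*log(x + 3/2)/5] = 6/(2*x**2 + x - 3), which equals f(x).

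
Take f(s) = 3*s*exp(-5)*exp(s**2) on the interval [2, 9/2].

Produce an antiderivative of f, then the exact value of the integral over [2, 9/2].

Antiderivative: F(s) = 3*exp(-5)*exp(s**2)/2; value = -3*exp(-1)/2 + 3*exp(61/4)/2

f matches the chain-rule pattern g'(h)*h' with inner function h(s) = s**2 - 5; substituting u = h(s) collapses the integral.
F(s) = 3*exp(-5)*exp(s**2)/2 is an antiderivative of f.
Check: d/ds[3*exp(-5)*exp(s**2)/2] = 3*s*exp(-5)*exp(s**2) = f(s).
F(9/2) = 3*exp(61/4)/2; F(2) = 3*exp(-1)/2.
Integral = F(9/2) - F(2) = -3*exp(-1)/2 + 3*exp(61/4)/2.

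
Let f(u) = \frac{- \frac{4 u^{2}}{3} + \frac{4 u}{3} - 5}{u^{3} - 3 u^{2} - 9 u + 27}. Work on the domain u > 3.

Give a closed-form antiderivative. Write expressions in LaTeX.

Factor the denominator (3 \left(u - 3\right)^{2} \left(u + 3\right)) and decompose: f = - \frac{7}{12 \left(u + 3\right)} - \frac{3}{4 \left(u - 3\right)} - \frac{13}{6 \left(u - 3\right)^{2}}; each piece integrates to a log, atan, or power term.
Check: d/du[- \frac{3 \log{\left(u - 3 \right)}}{4} - \frac{7 \log{\left(u + 3 \right)}}{12} + \frac{13}{6 u - 18}] = \frac{- 4 u^{2} + 4 u - 15}{3 u^{3} - 9 u^{2} - 27 u + 81}, which equals f(u).

An antiderivative is F(u) = - \frac{3 \log{\left(u - 3 \right)}}{4} - \frac{7 \log{\left(u + 3 \right)}}{12} + \frac{13}{6 u - 18}.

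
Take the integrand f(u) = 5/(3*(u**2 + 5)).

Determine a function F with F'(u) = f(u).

An antiderivative is F(u) = sqrt(5)*atan(sqrt(5)*u/5)/3.

Recover f(u) by differentiating a candidate F(u); any mismatch rules it out.
Check: d/du[sqrt(5)*atan(sqrt(5)*u/5)/3] = 5/(3*u**2 + 15), which equals f(u).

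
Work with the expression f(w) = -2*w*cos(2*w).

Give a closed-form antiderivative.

An antiderivative is F(w) = (-2*w*sin(2*w) - cos(2*w))/2.

Differentiate the proposed F(w) back; it has to land on f(w) exactly.
Check: d/dw[(-2*w*sin(2*w) - cos(2*w))/2] = -2*w*cos(2*w) = f(w).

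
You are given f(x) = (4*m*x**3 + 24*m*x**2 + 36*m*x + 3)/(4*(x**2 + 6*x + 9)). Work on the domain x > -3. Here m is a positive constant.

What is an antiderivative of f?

Check any antiderivative F(x) by computing F'(x) and comparing it with f(x).
Check: d/dx[m*x**2/2 - 3/(4*x + 12)] = (4*m*x**3 + 24*m*x**2 + 36*m*x + 3)/(4*x**2 + 24*x + 36), which equals f(x).

An antiderivative is F(x) = m*x**2/2 - 3/(4*x + 12).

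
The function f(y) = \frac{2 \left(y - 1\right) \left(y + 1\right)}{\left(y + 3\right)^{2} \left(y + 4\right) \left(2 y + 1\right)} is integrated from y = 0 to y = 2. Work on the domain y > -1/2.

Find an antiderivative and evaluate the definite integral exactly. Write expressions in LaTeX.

Antiderivative: F(y) = - \frac{6 \log{\left(y + \frac{1}{2} \right)}}{175} + \frac{108 \log{\left(y + 3 \right)}}{25} - \frac{30 \log{\left(y + 4 \right)}}{7} + \frac{16}{5 y + 15}; value = - \frac{30 \log{\left(6 \right)}}{7} - \frac{108 \log{\left(3 \right)}}{25} - \frac{32}{75} - \frac{6 \log{\left(\frac{5}{2} \right)}}{175} - \frac{6 \log{\left(2 \right)}}{175} + \frac{30 \log{\left(4 \right)}}{7} + \frac{108 \log{\left(5 \right)}}{25}

Factor the denominator (\left(y + 3\right)^{2} \left(y + 4\right) \left(2 y + 1\right)) and decompose: f = - \frac{12}{175 \left(2 y + 1\right)} - \frac{30}{7 \left(y + 4\right)} + \frac{108}{25 \left(y + 3\right)} - \frac{16}{5 \left(y + 3\right)^{2}}; each piece integrates to a log, atan, or power term.
F(y) = - \frac{6 \log{\left(y + \frac{1}{2} \right)}}{175} + \frac{108 \log{\left(y + 3 \right)}}{25} - \frac{30 \log{\left(y + 4 \right)}}{7} + \frac{16}{5 y + 15} is an antiderivative of f.
Check: d/dy[- \frac{6 \log{\left(y + \frac{1}{2} \right)}}{175} + \frac{108 \log{\left(y + 3 \right)}}{25} - \frac{30 \log{\left(y + 4 \right)}}{7} + \frac{16}{5 y + 15}] = \frac{2 y^{2} - 2}{2 y^{4} + 21 y^{3} + 76 y^{2} + 105 y + 36}, which equals f(y).
F(2) = - \frac{30 \log{\left(6 \right)}}{7} - \frac{6 \log{\left(\frac{5}{2} \right)}}{175} + \frac{16}{25} + \frac{108 \log{\left(5 \right)}}{25}; F(0) = - \frac{30 \log{\left(4 \right)}}{7} + \frac{6 \log{\left(2 \right)}}{175} + \frac{16}{15} + \frac{108 \log{\left(3 \right)}}{25}.
Integral = F(2) - F(0) = - \frac{30 \log{\left(6 \right)}}{7} - \frac{108 \log{\left(3 \right)}}{25} - \frac{32}{75} - \frac{6 \log{\left(\frac{5}{2} \right)}}{175} - \frac{6 \log{\left(2 \right)}}{175} + \frac{30 \log{\left(4 \right)}}{7} + \frac{108 \log{\left(5 \right)}}{25}.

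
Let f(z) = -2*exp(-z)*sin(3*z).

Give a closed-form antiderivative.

A candidate is checked by its d/dz: the result must match f(z).
Check: d/dz[(sin(3*z) + 3*cos(3*z))*exp(-z)/5] = -2*exp(-z)*sin(3*z) = f(z).

An antiderivative is F(z) = (sin(3*z) + 3*cos(3*z))*exp(-z)/5.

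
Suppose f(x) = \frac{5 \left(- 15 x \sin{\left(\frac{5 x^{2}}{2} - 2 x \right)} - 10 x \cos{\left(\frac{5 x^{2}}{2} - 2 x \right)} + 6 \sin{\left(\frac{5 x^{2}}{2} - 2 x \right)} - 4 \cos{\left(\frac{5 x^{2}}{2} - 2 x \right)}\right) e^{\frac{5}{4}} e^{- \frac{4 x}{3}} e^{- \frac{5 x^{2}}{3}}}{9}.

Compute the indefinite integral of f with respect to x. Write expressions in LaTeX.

F(x) = \frac{5 e^{- \frac{5 x^{2}}{3} - \frac{4 x}{3} + \frac{5}{4}} \cos{\left(\frac{5 x^{2}}{2} - 2 x \right)}}{3} + C

Recognize the product-rule pattern: f = u'v + uv' with u = \frac{5 \cos{\left(\frac{5 x^{2}}{2} - 2 x \right)}}{3}, v = e^{- \frac{5 x^{2}}{3} - \frac{4 x}{3} + \frac{5}{4}}, so integration by parts undoes it.
Check: d/dx[\frac{5 e^{- \frac{5 x^{2}}{3} - \frac{4 x}{3} + \frac{5}{4}} \cos{\left(\frac{5 x^{2}}{2} - 2 x \right)}}{3}] = \frac{\left(- 75 x \sin{\left(\frac{5 x^{2}}{2} - 2 x \right)} - 50 x \cos{\left(\frac{5 x^{2}}{2} - 2 x \right)} + 30 \sin{\left(\frac{5 x^{2}}{2} - 2 x \right)} - 20 \cos{\left(\frac{5 x^{2}}{2} - 2 x \right)}\right) e^{\frac{5}{4}} e^{- \frac{4 x}{3}} e^{- \frac{5 x^{2}}{3}}}{9}, which equals f(x).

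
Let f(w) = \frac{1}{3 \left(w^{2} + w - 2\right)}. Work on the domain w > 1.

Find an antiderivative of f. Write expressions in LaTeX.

An antiderivative is F(w) = \frac{\log{\left(w - 1 \right)} - \log{\left(w + 2 \right)}}{9}.

The denominator factors as 3 \left(w - 1\right) \left(w + 2\right); partial fractions split f into directly integrable pieces: - \frac{1}{9 \left(w + 2\right)} + \frac{1}{9 \left(w - 1\right)}.
Check: d/dw[\frac{\log{\left(w - 1 \right)} - \log{\left(w + 2 \right)}}{9}] = \frac{1}{3 w^{2} + 3 w - 6}, which equals f(w).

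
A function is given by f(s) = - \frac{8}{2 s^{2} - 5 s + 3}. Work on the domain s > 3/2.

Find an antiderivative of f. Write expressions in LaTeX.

Factor the denominator (\left(s - 1\right) \left(2 s - 3\right)) and decompose: f = - \frac{16}{2 s - 3} + \frac{8}{s - 1}; each piece integrates to a log, atan, or power term.
Check: d/ds[- 8 \log{\left(s - \frac{3}{2} \right)} + 8 \log{\left(s - 1 \right)}] = - \frac{8}{2 s^{2} - 5 s + 3} = f(s).

An antiderivative is F(s) = - 8 \log{\left(s - \frac{3}{2} \right)} + 8 \log{\left(s - 1 \right)}.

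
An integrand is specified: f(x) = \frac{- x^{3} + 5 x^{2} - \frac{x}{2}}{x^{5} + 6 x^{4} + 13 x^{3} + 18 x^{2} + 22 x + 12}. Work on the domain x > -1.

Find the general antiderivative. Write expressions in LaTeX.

Factor the denominator (2 \left(x + 1\right) \left(x + 2\right) \left(x + 3\right) \left(x^{2} + 2\right)) and decompose: f = \frac{27 x + 29}{66 \left(x^{2} + 2\right)} + \frac{147}{44 \left(x + 3\right)} - \frac{29}{6 \left(x + 2\right)} + \frac{13}{12 \left(x + 1\right)}; each piece integrates to a log, atan, or power term.
Check: d/dx[\frac{13 \log{\left(x + 1 \right)}}{12} - \frac{29 \log{\left(x + 2 \right)}}{6} + \frac{147 \log{\left(x + 3 \right)}}{44} + \frac{9 \log{\left(x^{2} + 2 \right)}}{44} + \frac{29 \sqrt{2} \operatorname{atan}{\left(\frac{\sqrt{2} x}{2} \right)}}{132}] = \frac{- 2 x^{3} + 10 x^{2} - x}{2 x^{5} + 12 x^{4} + 26 x^{3} + 36 x^{2} + 44 x + 24}, which equals f(x).

F(x) = \frac{13 \log{\left(x + 1 \right)}}{12} - \frac{29 \log{\left(x + 2 \right)}}{6} + \frac{147 \log{\left(x + 3 \right)}}{44} + \frac{9 \log{\left(x^{2} + 2 \right)}}{44} + \frac{29 \sqrt{2} \operatorname{atan}{\left(\frac{\sqrt{2} x}{2} \right)}}{132} + C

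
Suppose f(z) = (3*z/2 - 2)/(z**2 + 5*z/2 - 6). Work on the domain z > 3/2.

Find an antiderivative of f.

An antiderivative is F(z) = log(z - 3/2)/22 + 16*log(z + 4)/11.

The denominator factors as (z + 4)*(2*z - 3); partial fractions split f into directly integrable pieces: 1/(11*(2*z - 3)) + 16/(11*(z + 4)).
Check: d/dz[log(z - 3/2)/22 + 16*log(z + 4)/11] = (3*z - 4)/(2*z**2 + 5*z - 12), which equals f(z).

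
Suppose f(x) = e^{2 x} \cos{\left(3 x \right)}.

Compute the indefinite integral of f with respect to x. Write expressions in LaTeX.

A candidate is checked by its d/dx: the result must match f(x).
Check: d/dx[\frac{\left(3 \sin{\left(3 x \right)} + 2 \cos{\left(3 x \right)}\right) e^{2 x}}{13}] = e^{2 x} \cos{\left(3 x \right)} = f(x).

F(x) = \frac{\left(3 \sin{\left(3 x \right)} + 2 \cos{\left(3 x \right)}\right) e^{2 x}}{13} + C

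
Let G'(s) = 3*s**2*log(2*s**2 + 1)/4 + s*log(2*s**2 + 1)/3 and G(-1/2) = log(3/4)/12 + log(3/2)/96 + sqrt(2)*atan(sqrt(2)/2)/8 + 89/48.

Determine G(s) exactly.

Integrate term by term and add the pieces.
A general antiderivative is -s**3/6 - s**2/6 + s/4 + (s**3/4 + s**2/6)*log(2*s**2 + 1) + log(s**2 + 1/2)/12 - sqrt(2)*atan(sqrt(2)*s)/8 + C.
The condition gives C = log(3/4)/12 + log(3/2)/96 + sqrt(2)*atan(sqrt(2)/2)/8 + 89/48 - (-7/48 + log(3/4)/12 + log(3/2)/96 + sqrt(2)*atan(sqrt(2)/2)/8) = 2.
So G(s) = s**3*log(2*s**2 + 1)/4 - s**3/6 + s**2*log(2*s**2 + 1)/6 - s**2/6 + s/4 + log(s**2 + 1/2)/12 - sqrt(2)*atan(sqrt(2)*s)/8 + 2.
Check: d/ds[s**3*log(2*s**2 + 1)/4 - s**3/6 + s**2*log(2*s**2 + 1)/6 - s**2/6 + s/4 + log(s**2 + 1/2)/12 - sqrt(2)*atan(sqrt(2)*s)/8 + 2] = 3*s**2*log(2*s**2 + 1)/4 + s*log(2*s**2 + 1)/3 = G'(s).

G(s) = s**3*log(2*s**2 + 1)/4 - s**3/6 + s**2*log(2*s**2 + 1)/6 - s**2/6 + s/4 + log(s**2 + 1/2)/12 - sqrt(2)*atan(sqrt(2)*s)/8 + 2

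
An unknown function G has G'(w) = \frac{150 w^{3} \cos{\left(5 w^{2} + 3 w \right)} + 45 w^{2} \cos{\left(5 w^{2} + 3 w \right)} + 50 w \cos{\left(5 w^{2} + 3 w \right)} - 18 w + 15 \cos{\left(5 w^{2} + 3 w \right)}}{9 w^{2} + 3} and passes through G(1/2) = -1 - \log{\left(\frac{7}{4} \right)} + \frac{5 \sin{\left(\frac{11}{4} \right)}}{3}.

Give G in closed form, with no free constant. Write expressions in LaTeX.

For G(w) to be correct, d/dw[G] must agree with the stated G'(w) identically.
A general antiderivative is - \log{\left(3 w^{2} + 1 \right)} + \frac{5 \sin{\left(5 w^{2} + 3 w \right)}}{3} + C.
The condition gives C = -1 - \log{\left(\frac{7}{4} \right)} + \frac{5 \sin{\left(\frac{11}{4} \right)}}{3} - (- \log{\left(\frac{7}{4} \right)} + \frac{5 \sin{\left(\frac{11}{4} \right)}}{3}) = -1.
So G(w) = - \log{\left(3 w^{2} + 1 \right)} + \frac{5 \sin{\left(5 w^{2} + 3 w \right)}}{3} - 1.
Check: d/dw[- \log{\left(3 w^{2} + 1 \right)} + \frac{5 \sin{\left(5 w^{2} + 3 w \right)}}{3} - 1] = \frac{150 w^{3} \cos{\left(5 w^{2} + 3 w \right)} + 45 w^{2} \cos{\left(5 w^{2} + 3 w \right)} + 50 w \cos{\left(5 w^{2} + 3 w \right)} - 18 w + 15 \cos{\left(5 w^{2} + 3 w \right)}}{9 w^{2} + 3} = G'(w).

G(w) = - \log{\left(3 w^{2} + 1 \right)} + \frac{5 \sin{\left(5 w^{2} + 3 w \right)}}{3} - 1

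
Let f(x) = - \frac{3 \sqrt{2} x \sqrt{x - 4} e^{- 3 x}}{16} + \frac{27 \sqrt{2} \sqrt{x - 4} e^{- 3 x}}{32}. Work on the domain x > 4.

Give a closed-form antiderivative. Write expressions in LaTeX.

An antiderivative is F(x) = \frac{\sqrt{2} \left(x \sqrt{x - 4} - 4 \sqrt{x - 4}\right) e^{- 3 x}}{16}.

f has the shape u'v + uv' for u = \frac{\left(\frac{x}{2} - 2\right)^{\frac{3}{2}}}{4} and v = e^{- 3 x} — it is the derivative of the product u*v.
Check: d/dx[\frac{\sqrt{2} \left(x \sqrt{x - 4} - 4 \sqrt{x - 4}\right) e^{- 3 x}}{16}] = \frac{\left(- 6 \sqrt{2} x^{2} + 51 \sqrt{2} x - 108 \sqrt{2}\right) e^{- 3 x}}{32 \sqrt{x - 4}}, which equals f(x).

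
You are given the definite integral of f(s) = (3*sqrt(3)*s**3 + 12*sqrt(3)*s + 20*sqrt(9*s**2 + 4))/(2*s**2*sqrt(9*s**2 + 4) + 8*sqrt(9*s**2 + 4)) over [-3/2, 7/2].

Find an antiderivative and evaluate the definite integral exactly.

Antiderivative: F(s) = sqrt(3*s**2 + 4/3)/2 + 5*atan(s/2); value = -sqrt(291)/12 + sqrt(1371)/12 + 5*atan(3/4) + 5*atan(7/4)

Recover f(s) by differentiating a candidate F(s); any mismatch rules it out.
F(s) = sqrt(3*s**2 + 4/3)/2 + 5*atan(s/2) is an antiderivative of f.
Check: d/ds[sqrt(3*s**2 + 4/3)/2 + 5*atan(s/2)] = (3*sqrt(3)*s**3 + 12*sqrt(3)*s + 20*sqrt(9*s**2 + 4))/(2*s**2*sqrt(9*s**2 + 4) + 8*sqrt(9*s**2 + 4)) = f(s).
F(7/2) = sqrt(1371)/12 + 5*atan(7/4); F(-3/2) = -5*atan(3/4) + sqrt(291)/12.
Integral = F(7/2) - F(-3/2) = -sqrt(291)/12 + sqrt(1371)/12 + 5*atan(3/4) + 5*atan(7/4).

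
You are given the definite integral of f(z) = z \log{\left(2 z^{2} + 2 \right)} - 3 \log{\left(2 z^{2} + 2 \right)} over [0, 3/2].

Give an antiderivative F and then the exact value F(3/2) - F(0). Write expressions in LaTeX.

Integrate term by term and add the pieces.
F(z) = \frac{- z^{2} + z \left(z - 6\right) \log{\left(2 z^{2} + 2 \right)} + 12 z + \log{\left(z^{2} + 1 \right)} - 12 \operatorname{atan}{\left(z \right)}}{2} is an antiderivative of f.
Check: d/dz[\frac{- z^{2} + z \left(z - 6\right) \log{\left(2 z^{2} + 2 \right)} + 12 z + \log{\left(z^{2} + 1 \right)} - 12 \operatorname{atan}{\left(z \right)}}{2}] = z \log{\left(z^{2} + 1 \right)} + z \log{\left(2 \right)} - 3 \log{\left(z^{2} + 1 \right)} - 3 \log{\left(2 \right)}, which equals f(z).
F(3/2) = - \frac{27 \log{\left(\frac{13}{2} \right)}}{8} - 6 \operatorname{atan}{\left(\frac{3}{2} \right)} + \frac{\log{\left(\frac{13}{4} \right)}}{2} + \frac{63}{8}; F(0) = 0.
Integral = F(3/2) - F(0) = - \frac{27 \log{\left(\frac{13}{2} \right)}}{8} - 6 \operatorname{atan}{\left(\frac{3}{2} \right)} + \frac{\log{\left(\frac{13}{4} \right)}}{2} + \frac{63}{8}.

Antiderivative: F(z) = \frac{- z^{2} + z \left(z - 6\right) \log{\left(2 z^{2} + 2 \right)} + 12 z + \log{\left(z^{2} + 1 \right)} - 12 \operatorname{atan}{\left(z \right)}}{2}; value = - \frac{27 \log{\left(\frac{13}{2} \right)}}{8} - 6 \operatorname{atan}{\left(\frac{3}{2} \right)} + \frac{\log{\left(\frac{13}{4} \right)}}{2} + \frac{63}{8}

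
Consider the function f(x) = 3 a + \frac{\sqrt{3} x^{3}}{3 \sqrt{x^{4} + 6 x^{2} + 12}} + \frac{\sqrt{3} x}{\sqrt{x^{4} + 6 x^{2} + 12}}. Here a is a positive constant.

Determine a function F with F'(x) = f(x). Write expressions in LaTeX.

Integrate term by term and add the pieces.
Check: d/dx[3 a x + \frac{\sqrt{\frac{x^{4}}{3} + 2 x^{2} + 4}}{2}] = \frac{9 a \sqrt{x^{4} + 6 x^{2} + 12} + \sqrt{3} x^{3} + 3 \sqrt{3} x}{3 \sqrt{x^{4} + 6 x^{2} + 12}}, which equals f(x).

An antiderivative is F(x) = 3 a x + \frac{\sqrt{\frac{x^{4}}{3} + 2 x^{2} + 4}}{2}.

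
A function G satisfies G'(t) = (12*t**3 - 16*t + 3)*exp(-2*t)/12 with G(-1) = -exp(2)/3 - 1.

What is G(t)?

G'(t) has the shape u'v + uv' for u = -t**3/2 - 3*t**2/4 - t/12 - 1/6 and v = exp(-2*t) — it is the derivative of the product u*v.
A general antiderivative is (-6*t**3 - 9*t**2 - t - 2)*exp(-2*t)/12 + C.
The condition gives C = -exp(2)/3 - 1 - (-exp(2)/3) = -1.
So G(t) = (-6*t**3 - 9*t**2 - t - 12*exp(2*t) - 2)*exp(-2*t)/12.
Check: d/dt[(-6*t**3 - 9*t**2 - t - 12*exp(2*t) - 2)*exp(-2*t)/12] = (12*t**3 - 16*t + 3)*exp(-2*t)/12 = G'(t).

G(t) = (-6*t**3 - 9*t**2 - t - 12*exp(2*t) - 2)*exp(-2*t)/12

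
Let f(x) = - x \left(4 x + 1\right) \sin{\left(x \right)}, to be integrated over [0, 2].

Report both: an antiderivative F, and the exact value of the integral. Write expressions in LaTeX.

Antiderivative: F(x) = 4 x^{2} \cos{\left(x \right)} - 8 x \sin{\left(x \right)} + x \cos{\left(x \right)} - \sin{\left(x \right)} - 8 \cos{\left(x \right)}; value = - 17 \sin{\left(2 \right)} + 10 \cos{\left(2 \right)} + 8

Differentiate the proposed F(x) back; it has to land on f(x) exactly.
F(x) = 4 x^{2} \cos{\left(x \right)} - 8 x \sin{\left(x \right)} + x \cos{\left(x \right)} - \sin{\left(x \right)} - 8 \cos{\left(x \right)} is an antiderivative of f.
Check: d/dx[4 x^{2} \cos{\left(x \right)} - 8 x \sin{\left(x \right)} + x \cos{\left(x \right)} - \sin{\left(x \right)} - 8 \cos{\left(x \right)}] = - 4 x^{2} \sin{\left(x \right)} - x \sin{\left(x \right)}, which equals f(x).
F(2) = - 17 \sin{\left(2 \right)} + 10 \cos{\left(2 \right)}; F(0) = -8.
Integral = F(2) - F(0) = - 17 \sin{\left(2 \right)} + 10 \cos{\left(2 \right)} + 8.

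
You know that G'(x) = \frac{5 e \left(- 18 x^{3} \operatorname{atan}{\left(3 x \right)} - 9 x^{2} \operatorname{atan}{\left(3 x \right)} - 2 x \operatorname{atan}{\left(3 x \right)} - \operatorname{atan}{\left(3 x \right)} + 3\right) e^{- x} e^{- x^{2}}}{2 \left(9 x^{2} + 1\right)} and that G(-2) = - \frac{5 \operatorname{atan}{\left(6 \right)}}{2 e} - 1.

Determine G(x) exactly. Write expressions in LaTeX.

G'(x) has the shape u'v + uv' for u = \frac{5 \operatorname{atan}{\left(3 x \right)}}{2} and v = e^{- x^{2} - x + 1} — it is the derivative of the product u*v.
A general antiderivative is \frac{5 e^{- x^{2} - x + 1} \operatorname{atan}{\left(3 x \right)}}{2} + C.
The condition gives C = - \frac{5 \operatorname{atan}{\left(6 \right)}}{2 e} - 1 - (- \frac{5 \operatorname{atan}{\left(6 \right)}}{2 e}) = -1.
So G(x) = -1 + \frac{5 e e^{- x} e^{- x^{2}} \operatorname{atan}{\left(3 x \right)}}{2}.
Check: d/dx[-1 + \frac{5 e e^{- x} e^{- x^{2}} \operatorname{atan}{\left(3 x \right)}}{2}] = \frac{- 90 e x^{3} \operatorname{atan}{\left(3 x \right)} - 45 e x^{2} \operatorname{atan}{\left(3 x \right)} - 10 e x \operatorname{atan}{\left(3 x \right)} - 5 e \operatorname{atan}{\left(3 x \right)} + 15 e}{18 x^{2} e^{x} e^{x^{2}} + 2 e^{x} e^{x^{2}}}, which equals G'(x).

G(x) = -1 + \frac{5 e e^{- x} e^{- x^{2}} \operatorname{atan}{\left(3 x \right)}}{2}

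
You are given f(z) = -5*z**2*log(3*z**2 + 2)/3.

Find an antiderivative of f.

An antiderivative is F(z) = -5*z**3*log(3*z**2 + 2)/9 + 10*z**3/27 - 20*z/27 + 20*sqrt(6)*atan(sqrt(6)*z/2)/81.

Differentiate the proposed F(z) back; it has to land on f(z) exactly.
Check: d/dz[-5*z**3*log(3*z**2 + 2)/9 + 10*z**3/27 - 20*z/27 + 20*sqrt(6)*atan(sqrt(6)*z/2)/81] = -5*z**2*log(3*z**2 + 2)/3 = f(z).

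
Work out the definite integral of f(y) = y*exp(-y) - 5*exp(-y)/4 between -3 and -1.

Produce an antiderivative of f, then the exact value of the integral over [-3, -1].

f has the shape u'v + uv' for u = 1/4 - y and v = exp(-y) — it is the derivative of the product u*v.
F(y) = (1 - 4*y)*exp(-y)/4 is an antiderivative of f.
Check: d/dy[(1 - 4*y)*exp(-y)/4] = (4*y - 5)*exp(-y)/4, which equals f(y).
F(-1) = 5*exp(1)/4; F(-3) = 13*exp(3)/4.
Integral = F(-1) - F(-3) = -13*exp(3)/4 + 5*exp(1)/4.

Antiderivative: F(y) = (1 - 4*y)*exp(-y)/4; value = -13*exp(3)/4 + 5*exp(1)/4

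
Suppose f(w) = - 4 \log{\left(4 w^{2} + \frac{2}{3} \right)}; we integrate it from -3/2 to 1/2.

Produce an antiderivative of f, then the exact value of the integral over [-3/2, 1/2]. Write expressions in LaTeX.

Recover f(w) by differentiating a candidate F(w); any mismatch rules it out.
F(w) = - 4 w \log{\left(4 w^{2} + \frac{2}{3} \right)} + 8 w - \frac{4 \sqrt{6} \operatorname{atan}{\left(\sqrt{6} w \right)}}{3} is an antiderivative of f.
Check: d/dw[- 4 w \log{\left(4 w^{2} + \frac{2}{3} \right)} + 8 w - \frac{4 \sqrt{6} \operatorname{atan}{\left(\sqrt{6} w \right)}}{3}] = - 4 \log{\left(2 w^{2} + \frac{1}{3} \right)} - 4 \log{\left(2 \right)}, which equals f(w).
F(1/2) = - \frac{4 \sqrt{6} \operatorname{atan}{\left(\frac{\sqrt{6}}{2} \right)}}{3} - 2 \log{\left(\frac{5}{3} \right)} + 4; F(-3/2) = -12 + \frac{4 \sqrt{6} \operatorname{atan}{\left(\frac{3 \sqrt{6}}{2} \right)}}{3} + 6 \log{\left(\frac{29}{3} \right)}.
Integral = F(1/2) - F(-3/2) = - 6 \log{\left(\frac{29}{3} \right)} - \frac{4 \sqrt{6} \operatorname{atan}{\left(\frac{3 \sqrt{6}}{2} \right)}}{3} - \frac{4 \sqrt{6} \operatorname{atan}{\left(\frac{\sqrt{6}}{2} \right)}}{3} - 2 \log{\left(\frac{5}{3} \right)} + 16.

Antiderivative: F(w) = - 4 w \log{\left(4 w^{2} + \frac{2}{3} \right)} + 8 w - \frac{4 \sqrt{6} \operatorname{atan}{\left(\sqrt{6} w \right)}}{3}; value = - 6 \log{\left(\frac{29}{3} \right)} - \frac{4 \sqrt{6} \operatorname{atan}{\left(\frac{3 \sqrt{6}}{2} \right)}}{3} - \frac{4 \sqrt{6} \operatorname{atan}{\left(\frac{\sqrt{6}}{2} \right)}}{3} - 2 \log{\left(\frac{5}{3} \right)} + 16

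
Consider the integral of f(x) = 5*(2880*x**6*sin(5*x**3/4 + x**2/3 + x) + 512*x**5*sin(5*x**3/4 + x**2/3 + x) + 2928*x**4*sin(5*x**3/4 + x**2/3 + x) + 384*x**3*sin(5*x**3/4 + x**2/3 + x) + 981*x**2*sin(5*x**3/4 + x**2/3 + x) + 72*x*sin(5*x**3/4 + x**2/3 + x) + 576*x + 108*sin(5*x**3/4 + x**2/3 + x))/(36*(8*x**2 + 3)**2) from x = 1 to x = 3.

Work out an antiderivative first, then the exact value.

Antiderivative: F(x) = (-40*x**2*cos(5*x**3/4 + x**2/3 + x) - 15*cos(5*x**3/4 + x**2/3 + x) - 15)/(24*x**2 + 9); value = 5*cos(31/12)/3 + 64/165 - 5*cos(159/4)/3

A first test for any F(x): its x-derivative must equal f(x) identically.
F(x) = (-40*x**2*cos(5*x**3/4 + x**2/3 + x) - 15*cos(5*x**3/4 + x**2/3 + x) - 15)/(24*x**2 + 9) is an antiderivative of f.
Check: d/dx[(-40*x**2*cos(5*x**3/4 + x**2/3 + x) - 15*cos(5*x**3/4 + x**2/3 + x) - 15)/(24*x**2 + 9)] = (14400*x**6*sin(5*x**3/4 + x**2/3 + x) + 2560*x**5*sin(5*x**3/4 + x**2/3 + x) + 14640*x**4*sin(5*x**3/4 + x**2/3 + x) + 1920*x**3*sin(5*x**3/4 + x**2/3 + x) + 4905*x**2*sin(5*x**3/4 + x**2/3 + x) + 360*x*sin(5*x**3/4 + x**2/3 + x) + 2880*x + 540*sin(5*x**3/4 + x**2/3 + x))/(2304*x**4 + 1728*x**2 + 324), which equals f(x).
F(3) = -1/15 - 5*cos(159/4)/3; F(1) = -5/11 - 5*cos(31/12)/3.
Integral = F(3) - F(1) = 5*cos(31/12)/3 + 64/165 - 5*cos(159/4)/3.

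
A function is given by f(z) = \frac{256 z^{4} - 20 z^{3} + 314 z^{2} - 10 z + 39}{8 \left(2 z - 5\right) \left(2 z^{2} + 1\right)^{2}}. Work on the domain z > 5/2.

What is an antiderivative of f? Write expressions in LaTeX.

An antiderivative is F(z) = \frac{5 z}{16 z^{2} + 8} + 4 \log{\left(z - \frac{5}{2} \right)} - \frac{1}{16 z^{2} + 8}.

An antiderivative F(z) passes only if d/dz[F] lands on f(z) exactly.
Check: d/dz[\frac{5 z}{16 z^{2} + 8} + 4 \log{\left(z - \frac{5}{2} \right)} - \frac{1}{16 z^{2} + 8}] = \frac{256 z^{4} - 20 z^{3} + 314 z^{2} - 10 z + 39}{64 z^{5} - 160 z^{4} + 64 z^{3} - 160 z^{2} + 16 z - 40}, which equals f(z).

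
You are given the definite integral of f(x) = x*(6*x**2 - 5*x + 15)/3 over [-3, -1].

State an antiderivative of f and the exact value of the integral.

Antiderivative: F(x) = x**2*(9*x**2 - 10*x + 45)/18; value = -670/9

Differentiate the proposed F(x) back; it has to land on f(x) exactly.
F(x) = x**2*(9*x**2 - 10*x + 45)/18 is an antiderivative of f.
Check: d/dx[x**2*(9*x**2 - 10*x + 45)/18] = 2*x**3 - 5*x**2/3 + 5*x, which equals f(x).
F(-1) = 32/9; F(-3) = 78.
Integral = F(-1) - F(-3) = -670/9.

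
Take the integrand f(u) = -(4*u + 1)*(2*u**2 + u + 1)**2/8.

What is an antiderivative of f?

An antiderivative is F(u) = -u**6/3 - u**5/2 - 3*u**4/4 - 13*u**3/24 - 3*u**2/8 - u/8.

f matches the chain-rule pattern g'(h)*h' with inner function h(u) = u**2 + u/2 + 1/2; substituting w = h(u) collapses the integral.
Check: d/du[-u**6/3 - u**5/2 - 3*u**4/4 - 13*u**3/24 - 3*u**2/8 - u/8] = -2*u**5 - 5*u**4/2 - 3*u**3 - 13*u**2/8 - 3*u/4 - 1/8, which equals f(u).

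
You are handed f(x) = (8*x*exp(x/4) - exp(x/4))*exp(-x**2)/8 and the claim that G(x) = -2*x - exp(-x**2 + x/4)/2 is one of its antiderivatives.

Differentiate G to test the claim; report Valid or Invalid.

d/dx[G] = x*exp(x/4)*exp(-x**2) - exp(x/4)*exp(-x**2)/8 - 2
d/dx[G] - f(x) = -2 != 0.

Invalid: d/dx[G] - f = -2, which is not 0.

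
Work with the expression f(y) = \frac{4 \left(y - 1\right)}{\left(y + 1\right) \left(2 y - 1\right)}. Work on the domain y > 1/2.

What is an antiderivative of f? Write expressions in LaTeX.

An antiderivative is F(y) = - \frac{2 \log{\left(y - \frac{1}{2} \right)}}{3} + \frac{8 \log{\left(y + 1 \right)}}{3}.

Factor the denominator (\left(y + 1\right) \left(2 y - 1\right)) and decompose: f = - \frac{4}{3 \left(2 y - 1\right)} + \frac{8}{3 \left(y + 1\right)}; each piece integrates to a log, atan, or power term.
Check: d/dy[- \frac{2 \log{\left(y - \frac{1}{2} \right)}}{3} + \frac{8 \log{\left(y + 1 \right)}}{3}] = \frac{4 y - 4}{2 y^{2} + y - 1}, which equals f(y).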